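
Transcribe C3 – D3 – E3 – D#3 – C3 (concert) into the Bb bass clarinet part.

D4 E4 F#4 E#4 D4

The Bb bass clarinet sounds a major ninth below written, so the written part must be a major ninth above concert — transpose each note up.
C3 -> D4
D3 -> E4
E3 -> F#4
D#3 -> E#4
C3 -> D4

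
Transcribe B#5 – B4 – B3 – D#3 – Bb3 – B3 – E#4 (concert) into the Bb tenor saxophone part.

C##7 C#6 C#5 E#4 C5 C#5 F##5

Written C4 sounds as Bb2 on the Bb tenor saxophone, so concert pitches are written a major ninth up.
B#5 -> C##7
B4 -> C#6
B3 -> C#5
D#3 -> E#4
Bb3 -> C5
B3 -> C#5
E#4 -> F##5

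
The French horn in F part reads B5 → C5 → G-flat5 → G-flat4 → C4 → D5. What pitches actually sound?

The French horn in F sounds a perfect fifth below written, so transpose each written note down a perfect fifth.
B5 -> E5
C5 -> F4
Gb5 -> Cb5
Gb4 -> Cb4
C4 -> F3
D5 -> G4

E5 F4 Cb5 Cb4 F3 G4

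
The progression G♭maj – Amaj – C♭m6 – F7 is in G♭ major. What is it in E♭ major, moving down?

G♭ major down to E♭ major is a minor third; each chord root moves by that interval while the quality stays the same.
G♭maj: root G♭ down a minor third → Eb, giving Ebmaj.
Amaj: root A down a minor third → F#, giving F#maj.
C♭m6: root C♭ down a minor third → Ab, giving Abm6.
F7: root F down a minor third → D, giving D7.

Ebmaj F#maj Abm6 D7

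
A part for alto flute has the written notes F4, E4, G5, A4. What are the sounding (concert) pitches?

C4 B3 D5 E4

Written C4 on the alto flute sounds as G3, a perfect fourth lower; apply that shift to every note.
F4 becomes C4
E4 becomes B3
G5 becomes D5
A4 becomes E4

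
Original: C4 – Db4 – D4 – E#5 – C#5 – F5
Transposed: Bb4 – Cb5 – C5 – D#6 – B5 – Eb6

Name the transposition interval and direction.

up a minor seventh

Take the first pair: C4 → Bb4. C to B spans 7 letter names, so the interval is some kind of seventh.
C4 to Bb4 is 10 semitones, which makes it a minor seventh; the second version is higher, so the direction is up.
Checking another pair — F5 → Eb6 — gives the same interval.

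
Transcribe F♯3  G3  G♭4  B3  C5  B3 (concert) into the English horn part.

Written C4 sounds as F3 on the English horn, so concert pitches are written a perfect fifth up.
F#3 → C#4
G3 → D4
Gb4 → Db5
B3 → F#4
C5 → G5
B3 → F#4

C#4 D4 Db5 F#4 G5 F#4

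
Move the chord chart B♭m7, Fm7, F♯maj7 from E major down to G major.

E major down to G major is a major sixth; each chord root moves by that interval while the quality stays the same.
B♭m7: root B♭ down a major sixth → Db, giving Dbm7.
Fm7: root F down a major sixth → Ab, giving Abm7.
F♯maj7: root F♯ down a major sixth → A, giving Amaj7.

Dbm7 Abm7 Amaj7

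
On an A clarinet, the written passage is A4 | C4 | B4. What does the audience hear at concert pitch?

F#4 A3 G#4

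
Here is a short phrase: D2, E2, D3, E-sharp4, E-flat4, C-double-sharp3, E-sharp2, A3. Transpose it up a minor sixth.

D2 up a minor sixth is Bb2.
A minor sixth up from E2 gives C3.
D3: a sixth up reaches B, and 8 semitones makes it Bb3.
E#4: a sixth up reaches C, and 8 semitones makes it C#5.
A minor sixth up from Eb4 gives Cb5.
C##3 up a minor sixth is A#3.
E#2 up a minor sixth is C#3.
A3 up a minor sixth is F4.

Bb2 C3 Bb3 C#5 Cb5 A#3 C#3 F4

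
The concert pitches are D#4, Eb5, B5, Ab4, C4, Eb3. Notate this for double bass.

D#5 Eb6 B6 Ab5 C5 Eb4

Written C4 sounds as C3 on the double bass, so concert pitches are written a perfect octave up.
D#4 to D#5
Eb5 to Eb6
B5 to B6
Ab4 to Ab5
C4 to C5
Eb3 to Eb4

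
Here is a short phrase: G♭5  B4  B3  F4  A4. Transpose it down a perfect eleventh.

Db4 F#3 F#2 C3 E3

Gb5 becomes Db4
B4 becomes F#3
B3 becomes F#2
F4 becomes C3
A4 becomes E3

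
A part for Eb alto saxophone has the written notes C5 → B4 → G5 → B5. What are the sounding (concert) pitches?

Eb4 D4 Bb4 D5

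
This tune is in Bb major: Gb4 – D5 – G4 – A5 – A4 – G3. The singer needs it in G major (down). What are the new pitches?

From Bb down to G is a minor third; apply that to each pitch.
Gb4 becomes Eb4
D5 becomes B4
G4 becomes E4
A5 becomes F#5
A4 becomes F#4
G3 becomes E3

Eb4 B4 E4 F#5 F#4 E3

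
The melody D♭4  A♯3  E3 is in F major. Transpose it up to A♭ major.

Fb4 C#4 G3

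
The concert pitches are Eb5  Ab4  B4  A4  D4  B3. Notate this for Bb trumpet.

F5 Bb4 C#5 B4 E4 C#4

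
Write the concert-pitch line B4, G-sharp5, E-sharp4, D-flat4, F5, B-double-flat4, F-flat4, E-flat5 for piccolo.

B3 G#4 E#3 Db3 F4 Bbb3 Fb3 Eb4

The piccolo sounds a perfect octave above written, so the written part must be a perfect octave below concert — transpose each note down.
B4 to B3
G#5 to G#4
E#4 to E#3
Db4 to Db3
F5 to F4
Bbb4 to Bbb3
Fb4 to Fb3
Eb5 to Eb4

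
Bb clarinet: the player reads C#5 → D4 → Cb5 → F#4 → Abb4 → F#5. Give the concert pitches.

B4 C4 Bbb4 E4 Gbb4 E5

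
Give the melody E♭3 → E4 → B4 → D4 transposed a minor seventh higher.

Eb3 to Db4
E4 to D5
B4 to A5
D4 to C5

Db4 D5 A5 C5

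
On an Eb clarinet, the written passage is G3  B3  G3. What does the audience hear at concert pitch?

Written C4 on the Eb clarinet sounds as Eb4, a minor third higher; apply that shift to every note.
G3 → Bb3
B3 → D4
G3 → Bb3

Bb3 D4 Bb3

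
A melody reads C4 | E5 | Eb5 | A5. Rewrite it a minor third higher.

Eb4 G5 Gb5 C6

C4 → Eb4
E5 → G5
Eb5 → Gb5
A5 → C6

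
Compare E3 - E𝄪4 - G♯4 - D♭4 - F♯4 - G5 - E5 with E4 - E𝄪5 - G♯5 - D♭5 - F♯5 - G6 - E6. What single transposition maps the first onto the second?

up a perfect octave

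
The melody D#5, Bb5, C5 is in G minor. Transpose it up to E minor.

B#5 G6 A5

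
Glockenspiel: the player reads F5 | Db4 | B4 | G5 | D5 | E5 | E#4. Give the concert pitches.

F7 Db6 B6 G7 D7 E7 E#6

Written C4 on the glockenspiel sounds as C6, a perfect fifteenth higher; apply that shift to every note.
F5 gives F7
Db4 gives Db6
B4 gives B6
G5 gives G7
D5 gives D7
E5 gives E7
E#4 gives E#6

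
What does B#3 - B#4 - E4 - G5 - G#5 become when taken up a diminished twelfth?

F#5 F#6 Bb5 Db7 D7

B#3 to F#5
B#4 to F#6
E4 to Bb5
G5 to Db7
G#5 to D7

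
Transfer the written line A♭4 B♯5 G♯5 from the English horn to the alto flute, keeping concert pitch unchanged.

Gb4 A#5 F#5

First find concert pitch: the English horn sounds a perfect fifth below written, so A♭4 B♯5 G♯5 sounds Db4 E#5 C#5.
Then write for alto flute: it sounds a perfect fourth below written, so the part must be a perfect fourth above concert.
Db4 → Gb4
E#5 → A#5
C#5 → F#5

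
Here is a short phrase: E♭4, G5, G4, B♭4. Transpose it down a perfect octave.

Eb4 to Eb3
G5 to G4
G4 to G3
Bb4 to Bb3

Eb3 G4 G3 Bb3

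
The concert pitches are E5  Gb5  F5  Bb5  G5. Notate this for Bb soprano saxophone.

The Bb soprano saxophone sounds a major second below written, so the written part must be a major second above concert — transpose each note up.
E5 → F#5
Gb5 → Ab5
F5 → G5
Bb5 → C6
G5 → A5

F#5 Ab5 G5 C6 A5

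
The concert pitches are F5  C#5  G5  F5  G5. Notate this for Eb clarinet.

D5 A#4 E5 D5 E5

Written C4 sounds as Eb4 on the Eb clarinet, so concert pitches are written a minor third down.
F5 becomes D5
C#5 becomes A#4
G5 becomes E5
F5 becomes D5
G5 becomes E5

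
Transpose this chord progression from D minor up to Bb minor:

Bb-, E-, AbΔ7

Gb- C- FbΔ7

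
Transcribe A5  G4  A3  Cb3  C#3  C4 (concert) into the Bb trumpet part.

Written C4 sounds as Bb3 on the Bb trumpet, so concert pitches are written a major second up.
A5 becomes B5
G4 becomes A4
A3 becomes B3
Cb3 becomes Db3
C#3 becomes D#3
C4 becomes D4

B5 A4 B3 Db3 D#3 D4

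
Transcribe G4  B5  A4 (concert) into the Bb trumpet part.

A4 C#6 B4

Written C4 sounds as Bb3 on the Bb trumpet, so concert pitches are written a major second up.
G4 gives A4
B5 gives C#6
A4 gives B4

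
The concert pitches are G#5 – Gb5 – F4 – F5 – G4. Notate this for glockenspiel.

G#3 Gb3 F2 F3 G2

The glockenspiel sounds a perfect fifteenth above written, so the written part must be a perfect fifteenth below concert — transpose each note down.
G#5 → G#3
Gb5 → Gb3
F4 → F2
F5 → F3
G4 → G2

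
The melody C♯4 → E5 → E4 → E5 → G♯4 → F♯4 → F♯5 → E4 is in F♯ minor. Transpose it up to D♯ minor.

A#4 C#6 C#5 C#6 E#5 D#5 D#6 C#5

F♯ minor to D♯ minor up is a major sixth, so every note moves up by that interval.
C#4 gives A#4
E5 gives C#6
E4 gives C#5
E5 gives C#6
G#4 gives E#5
F#4 gives D#5
F#5 gives D#6
E4 gives C#5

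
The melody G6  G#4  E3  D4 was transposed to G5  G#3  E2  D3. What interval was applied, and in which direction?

down a perfect octave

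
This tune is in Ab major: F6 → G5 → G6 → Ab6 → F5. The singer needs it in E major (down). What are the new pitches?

From Ab down to E is a diminished fourth; apply that to each pitch.
F6 -> C#6
G5 -> D#5
G6 -> D#6
Ab6 -> E6
F5 -> C#5

C#6 D#5 D#6 E6 C#5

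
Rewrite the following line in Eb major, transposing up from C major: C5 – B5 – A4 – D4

From C up to Eb is a minor third; apply that to each pitch.
C5 gives Eb5
B5 gives D6
A4 gives C5
D4 gives F4

Eb5 D6 C5 F4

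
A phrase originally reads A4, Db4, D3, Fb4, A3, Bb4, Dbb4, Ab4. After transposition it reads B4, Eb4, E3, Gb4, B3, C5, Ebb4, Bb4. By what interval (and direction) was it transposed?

up a major second

Take the first pair: A4 → B4. A to B spans 2 letter names, so the interval is some kind of second.
A4 to B4 is 2 semitones, which makes it a major second; the second version is higher, so the direction is up.
Checking another pair — Ab4 → Bb4 — gives the same interval.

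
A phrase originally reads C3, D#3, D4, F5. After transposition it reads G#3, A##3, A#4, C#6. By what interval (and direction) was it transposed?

up an augmented fifth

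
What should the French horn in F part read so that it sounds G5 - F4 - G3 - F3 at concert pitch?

D6 C5 D4 C4

Written C4 sounds as F3 on the French horn in F, so concert pitches are written a perfect fifth up.
G5 → D6
F4 → C5
G3 → D4
F3 → C4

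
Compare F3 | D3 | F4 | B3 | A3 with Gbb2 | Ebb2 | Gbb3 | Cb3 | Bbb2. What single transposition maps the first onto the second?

Take the first pair: F3 → Gbb2. F to G spans 7 letter names, so the interval is some kind of seventh.
Gbb2 to F3 is 12 semitones, which makes it an augmented seventh; the second version is lower, so the direction is down.
Checking another pair — A3 → Bbb2 — gives the same interval.

down an augmented seventh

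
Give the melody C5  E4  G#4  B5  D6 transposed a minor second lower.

B4 D#4 F##4 A#5 C#6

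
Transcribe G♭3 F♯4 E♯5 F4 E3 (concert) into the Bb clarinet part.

Ab3 G#4 F##5 G4 F#3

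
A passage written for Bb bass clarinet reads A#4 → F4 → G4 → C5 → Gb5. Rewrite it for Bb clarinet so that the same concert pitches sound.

A#3 F3 G3 C4 Gb4

First find concert pitch: the Bb bass clarinet sounds a major ninth below written, so A#4 F4 G4 C5 Gb5 sounds G#3 Eb3 F3 Bb3 Fb4.
Then write for Bb clarinet: it sounds a major second below written, so the part must be a major second above concert.
G#3 → A#3
Eb3 → F3
F3 → G3
Bb3 → C4
Fb4 → Gb4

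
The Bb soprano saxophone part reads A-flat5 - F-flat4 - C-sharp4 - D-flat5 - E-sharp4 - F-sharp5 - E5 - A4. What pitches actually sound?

The Bb soprano saxophone sounds a major second below written, so transpose each written note down a major second.
Ab5 → Gb5
Fb4 → Ebb4
C#4 → B3
Db5 → Cb5
E#4 → D#4
F#5 → E5
E5 → D5
A4 → G4

Gb5 Ebb4 B3 Cb5 D#4 E5 D5 G4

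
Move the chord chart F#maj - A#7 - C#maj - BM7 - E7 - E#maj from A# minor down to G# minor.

Emaj G#7 Bmaj AM7 D7 D#maj

A# minor down to G# minor is a major second; each chord root moves by that interval while the quality stays the same.
F#maj: root F# down a major second → E, giving Emaj.
A#7: root A# down a major second → G#, giving G#7.
C#maj: root C# down a major second → B, giving Bmaj.
BM7: root B down a major second → A, giving AM7.
E7: root E down a major second → D, giving D7.
E#maj: root E# down a major second → D#, giving D#maj.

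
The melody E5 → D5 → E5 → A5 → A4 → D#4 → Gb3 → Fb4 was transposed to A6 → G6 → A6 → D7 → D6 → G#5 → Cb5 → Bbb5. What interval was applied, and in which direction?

Take the first pair: E5 → A6. E to A spans 11 letter names, so the interval is some kind of eleventh.
E5 to A6 is 17 semitones, which makes it a perfect eleventh; the second version is higher, so the direction is up.
Checking another pair — Fb4 → Bbb5 — gives the same interval.

up a perfect eleventh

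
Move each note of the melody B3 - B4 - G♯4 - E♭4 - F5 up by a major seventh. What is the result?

A#4 A#5 F##5 D5 E6

B3 → A#4
B4 → A#5
G#4 → F##5
Eb4 → D5
F5 → E6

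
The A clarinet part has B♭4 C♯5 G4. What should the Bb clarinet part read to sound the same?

First find concert pitch: the A clarinet sounds a minor third below written, so B♭4 C♯5 G4 sounds G4 A#4 E4.
Then write for Bb clarinet: it sounds a major second below written, so the part must be a major second above concert.
G4 → A4
A#4 → B#4
E4 → F#4

A4 B#4 F#4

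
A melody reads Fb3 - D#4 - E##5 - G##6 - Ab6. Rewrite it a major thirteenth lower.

Abb1 F#2 G##3 B#4 Cb5

Fb3 down a major thirteenth is Abb1.
D#4 down a major thirteenth is F#2.
E##5: a thirteenth down reaches G, and 21 semitones makes it G##3.
G##6 down a major thirteenth is B#4.
Ab6 down a major thirteenth is Cb5.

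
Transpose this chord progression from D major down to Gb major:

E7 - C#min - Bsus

Ab7 Fmin Ebsus

D major down to Gb major is an augmented fifth; each chord root moves by that interval while the quality stays the same.
E7: root E down an augmented fifth → Ab, giving Ab7.
C#min: root C# down an augmented fifth → F, giving Fmin.
Bsus: root B down an augmented fifth → Eb, giving Ebsus.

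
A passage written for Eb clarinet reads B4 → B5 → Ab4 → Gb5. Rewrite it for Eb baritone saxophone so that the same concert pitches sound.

First find concert pitch: the Eb clarinet sounds a minor third above written, so B4 B5 Ab4 Gb5 sounds D5 D6 Cb5 Bbb5.
Then write for Eb baritone saxophone: it sounds a major thirteenth below written, so the part must be a major thirteenth above concert.
D5 → B6
D6 → B7
Cb5 → Ab6
Bbb5 → Gb7

B6 B7 Ab6 Gb7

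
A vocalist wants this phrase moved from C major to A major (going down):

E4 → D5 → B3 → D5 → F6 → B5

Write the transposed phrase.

C#4 B4 G#3 B4 D6 G#5

C major to A major down is a minor third, so every note moves down by that interval.
E4 to C#4
D5 to B4
B3 to G#3
D5 to B4
F6 to D6
B5 to G#5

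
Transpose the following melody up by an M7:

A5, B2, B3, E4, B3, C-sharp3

A5 to G#6
B2 to A#3
B3 to A#4
E4 to D#5
B3 to A#4
C#3 to B#3

G#6 A#3 A#4 D#5 A#4 B#3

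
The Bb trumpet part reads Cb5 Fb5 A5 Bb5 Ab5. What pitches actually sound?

Bbb4 Ebb5 G5 Ab5 Gb5

Written C4 on the Bb trumpet sounds as Bb3, a major second lower; apply that shift to every note.
Cb5 to Bbb4
Fb5 to Ebb5
A5 to G5
Bb5 to Ab5
Ab5 to Gb5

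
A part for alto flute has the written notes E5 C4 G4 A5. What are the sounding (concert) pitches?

B4 G3 D4 E5

The alto flute sounds a perfect fourth below written, so transpose each written note down a perfect fourth.
E5 to B4
C4 to G3
G4 to D4
A5 to E5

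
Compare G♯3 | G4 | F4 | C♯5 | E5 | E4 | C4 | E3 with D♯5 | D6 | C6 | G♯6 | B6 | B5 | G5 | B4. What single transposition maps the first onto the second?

up a perfect twelfth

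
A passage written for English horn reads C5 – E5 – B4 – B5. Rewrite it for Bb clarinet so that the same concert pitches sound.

G4 B4 F#4 F#5

First find concert pitch: the English horn sounds a perfect fifth below written, so C5 E5 B4 B5 sounds F4 A4 E4 E5.
Then write for Bb clarinet: it sounds a major second below written, so the part must be a major second above concert.
F4 → G4
A4 → B4
E4 → F#4
E5 → F#5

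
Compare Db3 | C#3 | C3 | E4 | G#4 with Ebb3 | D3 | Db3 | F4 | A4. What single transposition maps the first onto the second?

up a minor second

From Db3 to Ebb3 is 2 letter names — a second of some quality.
Db3 to Ebb3 is 1 semitone, which makes it a minor second; the second version is higher, so the direction is up.
Checking another pair — G#4 → A4 — gives the same interval.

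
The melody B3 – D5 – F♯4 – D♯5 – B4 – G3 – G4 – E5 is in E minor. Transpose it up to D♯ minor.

A#4 C#6 E#5 C##6 A#5 F#4 F#5 D#6

From E up to D♯ is a major seventh; apply that to each pitch.
B3 -> A#4
D5 -> C#6
F#4 -> E#5
D#5 -> C##6
B4 -> A#5
G3 -> F#4
G4 -> F#5
E5 -> D#6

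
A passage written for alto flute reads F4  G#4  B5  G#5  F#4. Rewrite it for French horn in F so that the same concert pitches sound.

First find concert pitch: the alto flute sounds a perfect fourth below written, so F4 G#4 B5 G#5 F#4 sounds C4 D#4 F#5 D#5 C#4.
Then write for French horn in F: it sounds a perfect fifth below written, so the part must be a perfect fifth above concert.
C4 → G4
D#4 → A#4
F#5 → C#6
D#5 → A#5
C#4 → G#4

G4 A#4 C#6 A#5 G#4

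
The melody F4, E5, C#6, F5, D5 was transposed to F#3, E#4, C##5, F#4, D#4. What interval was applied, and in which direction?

From F4 to F#3 is 8 letter names — an octave of some quality.
F#3 to F4 is 11 semitones, which makes it a diminished octave; the second version is lower, so the direction is down.
Checking another pair — D5 → D#4 — gives the same interval.

down a diminished octave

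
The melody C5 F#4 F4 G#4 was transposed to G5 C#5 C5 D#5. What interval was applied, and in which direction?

up a perfect fifth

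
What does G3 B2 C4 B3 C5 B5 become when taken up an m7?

G3 becomes F4
B2 becomes A3
C4 becomes Bb4
B3 becomes A4
C5 becomes Bb5
B5 becomes A6

F4 A3 Bb4 A4 Bb5 A6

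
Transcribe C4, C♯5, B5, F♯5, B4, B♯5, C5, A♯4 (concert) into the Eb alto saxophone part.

The Eb alto saxophone sounds a major sixth below written, so the written part must be a major sixth above concert — transpose each note up.
C4 to A4
C#5 to A#5
B5 to G#6
F#5 to D#6
B4 to G#5
B#5 to G##6
C5 to A5
A#4 to F##5

A4 A#5 G#6 D#6 G#5 G##6 A5 F##5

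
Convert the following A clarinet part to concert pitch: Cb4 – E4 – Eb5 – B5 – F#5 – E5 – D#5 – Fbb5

Ab3 C#4 C5 G#5 D#5 C#5 B#4 Dbb5

Written C4 on the A clarinet sounds as A3, a minor third lower; apply that shift to every note.
Cb4 -> Ab3
E4 -> C#4
Eb5 -> C5
B5 -> G#5
F#5 -> D#5
E5 -> C#5
D#5 -> B#4
Fbb5 -> Dbb5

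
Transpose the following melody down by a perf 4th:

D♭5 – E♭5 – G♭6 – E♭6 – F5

Ab4 Bb4 Db6 Bb5 C5

Db5 down a perfect fourth is Ab4.
Eb5 down a perfect fourth is Bb4.
Gb6 down a perfect fourth is Db6.
Eb6 down a perfect fourth is Bb5.
A perfect fourth down from F5 gives C5.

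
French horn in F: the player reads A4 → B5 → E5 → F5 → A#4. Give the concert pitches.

The French horn in F sounds a perfect fifth below written, so transpose each written note down a perfect fifth.
A4 -> D4
B5 -> E5
E5 -> A4
F5 -> Bb4
A#4 -> D#4

D4 E5 A4 Bb4 D#4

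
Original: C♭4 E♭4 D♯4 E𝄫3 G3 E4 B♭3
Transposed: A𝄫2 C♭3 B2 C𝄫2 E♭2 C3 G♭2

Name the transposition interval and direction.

down a major tenth

From Cb4 to Abb2 is 10 letter names — a tenth of some quality.
Abb2 to Cb4 is 16 semitones, which makes it a major tenth; the second version is lower, so the direction is down.
Checking another pair — Bb3 → Gb2 — gives the same interval.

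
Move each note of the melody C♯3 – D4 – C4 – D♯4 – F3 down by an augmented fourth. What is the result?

C#3 down an augmented fourth is G2.
D4 down an augmented fourth is Ab3.
An augmented fourth down from C4 gives Gb3.
D#4: a fourth down reaches A, and 6 semitones makes it A3.
An augmented fourth down from F3 gives Cb3.

G2 Ab3 Gb3 A3 Cb3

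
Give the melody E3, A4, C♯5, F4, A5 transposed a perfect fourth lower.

B2 E4 G#4 C4 E5

E3: a fourth down reaches B, and 5 semitones makes it B2.
A4 down a perfect fourth is E4.
C#5: a fourth down reaches G, and 5 semitones makes it G#4.
F4 down a perfect fourth is C4.
A perfect fourth down from A5 gives E5.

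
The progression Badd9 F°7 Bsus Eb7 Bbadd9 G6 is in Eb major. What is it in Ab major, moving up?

Eadd9 Bb°7 Esus Ab7 Ebadd9 C6

Eb major up to Ab major is a perfect fourth; each chord root moves by that interval while the quality stays the same.
Badd9: root B up a perfect fourth → E, giving Eadd9.
F°7: root F up a perfect fourth → Bb, giving Bb°7.
Bsus: root B up a perfect fourth → E, giving Esus.
Eb7: root Eb up a perfect fourth → Ab, giving Ab7.
Bbadd9: root Bb up a perfect fourth → Eb, giving Ebadd9.
G6: root G up a perfect fourth → C, giving C6.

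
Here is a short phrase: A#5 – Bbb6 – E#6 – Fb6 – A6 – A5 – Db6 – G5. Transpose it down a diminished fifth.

D##5 Eb6 A##5 Bb5 D#6 D#5 G5 C#5

A#5 → D##5
Bbb6 → Eb6
E#6 → A##5
Fb6 → Bb5
A6 → D#6
A5 → D#5
Db6 → G5
G5 → C#5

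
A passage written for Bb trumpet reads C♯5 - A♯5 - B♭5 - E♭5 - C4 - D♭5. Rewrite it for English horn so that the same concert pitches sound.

F#5 D#6 Eb6 Ab5 F4 Gb5

First find concert pitch: the Bb trumpet sounds a major second below written, so C♯5 A♯5 B♭5 E♭5 C4 D♭5 sounds B4 G#5 Ab5 Db5 Bb3 Cb5.
Then write for English horn: it sounds a perfect fifth below written, so the part must be a perfect fifth above concert.
B4 → F#5
G#5 → D#6
Ab5 → Eb6
Db5 → Ab5
Bb3 → F4
Cb5 → Gb5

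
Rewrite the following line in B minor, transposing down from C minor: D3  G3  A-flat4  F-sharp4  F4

C minor to B minor down is a minor second, so every note moves down by that interval.
D3 gives C#3
G3 gives F#3
Ab4 gives G4
F#4 gives E#4
F4 gives E4

C#3 F#3 G4 E#4 E4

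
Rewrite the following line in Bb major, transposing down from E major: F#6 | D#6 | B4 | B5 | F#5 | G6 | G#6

From E down to Bb is an augmented fourth; apply that to each pitch.
F#6 becomes C6
D#6 becomes A5
B4 becomes F4
B5 becomes F5
F#5 becomes C5
G6 becomes Db6
G#6 becomes D6

C6 A5 F4 F5 C5 Db6 D6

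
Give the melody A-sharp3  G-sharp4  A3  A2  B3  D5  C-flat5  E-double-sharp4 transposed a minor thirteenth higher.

F#5 E6 F5 F4 G5 Bb6 Abb6 C##6

A#3: a thirteenth up reaches F, and 20 semitones makes it F#5.
G#4: a thirteenth up reaches E, and 20 semitones makes it E6.
A3: a thirteenth up reaches F, and 20 semitones makes it F5.
A minor thirteenth up from A2 gives F4.
B3: a thirteenth up reaches G, and 20 semitones makes it G5.
D5: a thirteenth up reaches B, and 20 semitones makes it Bb6.
A minor thirteenth up from Cb5 gives Abb6.
E##4 up a minor thirteenth is C##6.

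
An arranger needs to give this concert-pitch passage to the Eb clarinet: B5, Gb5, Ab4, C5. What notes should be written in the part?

G#5 Eb5 F4 A4

Written C4 sounds as Eb4 on the Eb clarinet, so concert pitches are written a minor third down.
B5 to G#5
Gb5 to Eb5
Ab4 to F4
C5 to A4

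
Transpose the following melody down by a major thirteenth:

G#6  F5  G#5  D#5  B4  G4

G#6 gives B4
F5 gives Ab3
G#5 gives B3
D#5 gives F#3
B4 gives D3
G4 gives Bb2

B4 Ab3 B3 F#3 D3 Bb2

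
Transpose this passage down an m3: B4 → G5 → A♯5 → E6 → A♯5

G#4 E5 F##5 C#6 F##5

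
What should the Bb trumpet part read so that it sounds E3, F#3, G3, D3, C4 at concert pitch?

F#3 G#3 A3 E3 D4

Written C4 sounds as Bb3 on the Bb trumpet, so concert pitches are written a major second up.
E3 becomes F#3
F#3 becomes G#3
G3 becomes A3
D3 becomes E3
C4 becomes D4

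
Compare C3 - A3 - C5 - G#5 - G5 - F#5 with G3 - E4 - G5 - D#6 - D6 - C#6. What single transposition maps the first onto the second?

up a perfect fifth

From C3 to G3 is 5 letter names — a fifth of some quality.
C3 to G3 is 7 semitones, which makes it a perfect fifth; the second version is higher, so the direction is up.
Checking another pair — F#5 → C#6 — gives the same interval.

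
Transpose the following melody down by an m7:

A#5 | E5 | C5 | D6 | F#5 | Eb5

A#5 becomes B#4
E5 becomes F#4
C5 becomes D4
D6 becomes E5
F#5 becomes G#4
Eb5 becomes F4

B#4 F#4 D4 E5 G#4 F4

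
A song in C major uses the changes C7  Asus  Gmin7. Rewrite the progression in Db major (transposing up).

Db7 Bbsus Abmin7

C major up to Db major is a minor second; each chord root moves by that interval while the quality stays the same.
C7: root C up a minor second → Db, giving Db7.
Asus: root A up a minor second → Bb, giving Bbsus.
Gmin7: root G up a minor second → Ab, giving Abmin7.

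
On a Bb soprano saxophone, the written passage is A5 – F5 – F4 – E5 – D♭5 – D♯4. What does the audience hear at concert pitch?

G5 Eb5 Eb4 D5 Cb5 C#4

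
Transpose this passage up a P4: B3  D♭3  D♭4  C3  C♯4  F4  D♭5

E4 Gb3 Gb4 F3 F#4 Bb4 Gb5

B3 gives E4
Db3 gives Gb3
Db4 gives Gb4
C3 gives F3
C#4 gives F#4
F4 gives Bb4
Db5 gives Gb5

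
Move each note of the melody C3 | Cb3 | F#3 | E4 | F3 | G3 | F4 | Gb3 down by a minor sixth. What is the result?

E2 Eb2 A#2 G#3 A2 B2 A3 Bb2

C3 -> E2
Cb3 -> Eb2
F#3 -> A#2
E4 -> G#3
F3 -> A2
G3 -> B2
F4 -> A3
Gb3 -> Bb2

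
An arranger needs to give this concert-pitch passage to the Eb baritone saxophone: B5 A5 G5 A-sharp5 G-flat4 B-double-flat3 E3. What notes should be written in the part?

G#7 F#7 E7 F##7 Eb6 Gb5 C#5

Written C4 sounds as Eb2 on the Eb baritone saxophone, so concert pitches are written a major thirteenth up.
B5 → G#7
A5 → F#7
G5 → E7
A#5 → F##7
Gb4 → Eb6
Bbb3 → Gb5
E3 → C#5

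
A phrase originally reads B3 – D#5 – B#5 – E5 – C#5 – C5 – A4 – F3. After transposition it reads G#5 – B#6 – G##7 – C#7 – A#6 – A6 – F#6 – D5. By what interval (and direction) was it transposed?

From B3 to G#5 is 13 letter names — a thirteenth of some quality.
B3 to G#5 is 21 semitones, which makes it a major thirteenth; the second version is higher, so the direction is up.
Checking another pair — F3 → D5 — gives the same interval.

up a major thirteenth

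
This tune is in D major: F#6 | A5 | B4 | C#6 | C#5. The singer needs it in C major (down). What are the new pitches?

From D down to C is a major second; apply that to each pitch.
F#6 gives E6
A5 gives G5
B4 gives A4
C#6 gives B5
C#5 gives B4

E6 G5 A4 B5 B4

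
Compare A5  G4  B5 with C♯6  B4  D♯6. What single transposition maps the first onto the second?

up a major third

From A5 to C#6 is 3 letter names — a third of some quality.
A5 to C#6 is 4 semitones, which makes it a major third; the second version is higher, so the direction is up.
Checking another pair — B5 → D#6 — gives the same interval.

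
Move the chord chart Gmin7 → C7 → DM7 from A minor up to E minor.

A minor up to E minor is a perfect fifth; each chord root moves by that interval while the quality stays the same.
Gmin7: root G up a perfect fifth → D, giving Dmin7.
C7: root C up a perfect fifth → G, giving G7.
DM7: root D up a perfect fifth → A, giving AM7.

Dmin7 G7 AM7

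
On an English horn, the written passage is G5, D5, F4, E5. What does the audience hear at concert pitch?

Written C4 on the English horn sounds as F3, a perfect fifth lower; apply that shift to every note.
G5 → C5
D5 → G4
F4 → Bb3
E5 → A4

C5 G4 Bb3 A4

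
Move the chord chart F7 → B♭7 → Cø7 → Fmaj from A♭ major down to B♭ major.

G7 C7 Dø7 Gmaj

A♭ major down to B♭ major is a minor seventh; each chord root moves by that interval while the quality stays the same.
F7: root F down a minor seventh → G, giving G7.
B♭7: root B♭ down a minor seventh → C, giving C7.
Cø7: root C down a minor seventh → D, giving Dø7.
Fmaj: root F down a minor seventh → G, giving Gmaj.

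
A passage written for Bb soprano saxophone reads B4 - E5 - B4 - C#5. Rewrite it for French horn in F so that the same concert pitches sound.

E5 A5 E5 F#5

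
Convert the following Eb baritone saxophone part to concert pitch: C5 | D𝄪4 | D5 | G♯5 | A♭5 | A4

The Eb baritone saxophone sounds a major thirteenth below written, so transpose each written note down a major thirteenth.
C5 gives Eb3
D##4 gives F##2
D5 gives F3
G#5 gives B3
Ab5 gives Cb4
A4 gives C3

Eb3 F##2 F3 B3 Cb4 C3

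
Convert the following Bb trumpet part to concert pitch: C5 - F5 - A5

Bb4 Eb5 G5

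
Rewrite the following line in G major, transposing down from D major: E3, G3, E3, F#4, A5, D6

A2 C3 A2 B3 D5 G5

From D down to G is a perfect fifth; apply that to each pitch.
E3 -> A2
G3 -> C3
E3 -> A2
F#4 -> B3
A5 -> D5
D6 -> G5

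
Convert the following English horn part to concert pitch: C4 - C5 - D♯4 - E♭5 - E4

Written C4 on the English horn sounds as F3, a perfect fifth lower; apply that shift to every note.
C4 gives F3
C5 gives F4
D#4 gives G#3
Eb5 gives Ab4
E4 gives A3

F3 F4 G#3 Ab4 A3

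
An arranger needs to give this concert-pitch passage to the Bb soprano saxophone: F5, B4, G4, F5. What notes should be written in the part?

The Bb soprano saxophone sounds a major second below written, so the written part must be a major second above concert — transpose each note up.
F5 gives G5
B4 gives C#5
G4 gives A4
F5 gives G5

G5 C#5 A4 G5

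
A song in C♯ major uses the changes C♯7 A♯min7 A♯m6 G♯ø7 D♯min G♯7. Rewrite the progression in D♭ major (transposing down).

C♯ major down to D♭ major is an augmented seventh; each chord root moves by that interval while the quality stays the same.
C♯7: root C♯ down an augmented seventh → Db, giving Db7.
A♯min7: root A♯ down an augmented seventh → Bb, giving Bbmin7.
A♯m6: root A♯ down an augmented seventh → Bb, giving Bbm6.
G♯ø7: root G♯ down an augmented seventh → Ab, giving Abø7.
D♯min: root D♯ down an augmented seventh → Eb, giving Ebmin.
G♯7: root G♯ down an augmented seventh → Ab, giving Ab7.

Db7 Bbmin7 Bbm6 Abø7 Ebmin Ab7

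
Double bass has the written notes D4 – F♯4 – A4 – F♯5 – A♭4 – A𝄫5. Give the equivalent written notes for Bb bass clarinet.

E4 G#4 B4 G#5 Bb4 Bbb5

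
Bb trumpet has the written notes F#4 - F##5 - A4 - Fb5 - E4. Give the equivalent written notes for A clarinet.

G4 G#5 Bb4 Gbb5 F4

First find concert pitch: the Bb trumpet sounds a major second below written, so F#4 F##5 A4 Fb5 E4 sounds E4 E#5 G4 Ebb5 D4.
Then write for A clarinet: it sounds a minor third below written, so the part must be a minor third above concert.
E4 → G4
E#5 → G#5
G4 → Bb4
Ebb5 → Gbb5
D4 → F4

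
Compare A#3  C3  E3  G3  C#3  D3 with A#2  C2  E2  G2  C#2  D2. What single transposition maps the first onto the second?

down a perfect octave

From A#3 to A#2 is 8 letter names — an octave of some quality.
A#2 to A#3 is 12 semitones, which makes it a perfect octave; the second version is lower, so the direction is down.
Checking another pair — D3 → D2 — gives the same interval.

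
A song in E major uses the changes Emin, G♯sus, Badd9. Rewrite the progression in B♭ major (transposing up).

E major up to B♭ major is a diminished fifth; each chord root moves by that interval while the quality stays the same.
Emin: root E up a diminished fifth → Bb, giving Bbmin.
G♯sus: root G♯ up a diminished fifth → D, giving Dsus.
Badd9: root B up a diminished fifth → F, giving Fadd9.

Bbmin Dsus Fadd9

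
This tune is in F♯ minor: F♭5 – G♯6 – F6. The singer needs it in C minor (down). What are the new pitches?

Cbb5 D6 Cb6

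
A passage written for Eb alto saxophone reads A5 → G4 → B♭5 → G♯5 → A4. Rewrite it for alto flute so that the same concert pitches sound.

F5 Eb4 Gb5 E5 F4

First find concert pitch: the Eb alto saxophone sounds a major sixth below written, so A5 G4 B♭5 G♯5 A4 sounds C5 Bb3 Db5 B4 C4.
Then write for alto flute: it sounds a perfect fourth below written, so the part must be a perfect fourth above concert.
C5 → F5
Bb3 → Eb4
Db5 → Gb5
B4 → E5
C4 → F4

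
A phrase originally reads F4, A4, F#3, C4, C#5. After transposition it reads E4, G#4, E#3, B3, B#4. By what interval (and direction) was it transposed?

down a minor second

Take the first pair: F4 → E4. F to E spans 2 letter names, so the interval is some kind of second.
E4 to F4 is 1 semitone, which makes it a minor second; the second version is lower, so the direction is down.
Checking another pair — C#5 → B#4 — gives the same interval.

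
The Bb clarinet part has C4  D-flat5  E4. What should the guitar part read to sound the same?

First find concert pitch: the Bb clarinet sounds a major second below written, so C4 D-flat5 E4 sounds Bb3 Cb5 D4.
Then write for guitar: it sounds a perfect octave below written, so the part must be a perfect octave above concert.
Bb3 → Bb4
Cb5 → Cb6
D4 → D5

Bb4 Cb6 D5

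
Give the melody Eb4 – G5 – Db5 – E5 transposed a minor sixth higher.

Cb5 Eb6 Bbb5 C6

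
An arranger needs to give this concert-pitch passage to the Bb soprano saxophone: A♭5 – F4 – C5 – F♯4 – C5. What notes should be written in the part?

Bb5 G4 D5 G#4 D5

The Bb soprano saxophone sounds a major second below written, so the written part must be a major second above concert — transpose each note up.
Ab5 -> Bb5
F4 -> G4
C5 -> D5
F#4 -> G#4
C5 -> D5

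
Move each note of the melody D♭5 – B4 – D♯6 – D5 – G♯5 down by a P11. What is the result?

Db5 becomes Ab3
B4 becomes F#3
D#6 becomes A#4
D5 becomes A3
G#5 becomes D#4

Ab3 F#3 A#4 A3 D#4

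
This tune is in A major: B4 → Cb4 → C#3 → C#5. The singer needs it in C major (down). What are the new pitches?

D4 Ebb3 E2 E4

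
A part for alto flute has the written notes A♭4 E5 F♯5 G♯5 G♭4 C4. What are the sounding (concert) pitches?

Eb4 B4 C#5 D#5 Db4 G3

Written C4 on the alto flute sounds as G3, a perfect fourth lower; apply that shift to every note.
Ab4 to Eb4
E5 to B4
F#5 to C#5
G#5 to D#5
Gb4 to Db4
C4 to G3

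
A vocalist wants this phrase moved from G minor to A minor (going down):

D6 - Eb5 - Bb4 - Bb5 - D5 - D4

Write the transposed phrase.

E5 F4 C4 C5 E4 E3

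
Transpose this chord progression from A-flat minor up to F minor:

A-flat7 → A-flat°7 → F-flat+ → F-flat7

F7 F°7 Db+ Db7

A-flat minor up to F minor is a major sixth; each chord root moves by that interval while the quality stays the same.
A-flat7: root A-flat up a major sixth → F, giving F7.
A-flat°7: root A-flat up a major sixth → F, giving F°7.
F-flat+: root F-flat up a major sixth → Db, giving Db+.
F-flat7: root F-flat up a major sixth → Db, giving Db7.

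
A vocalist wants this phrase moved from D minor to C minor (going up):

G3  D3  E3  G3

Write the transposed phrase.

F4 C4 D4 F4

D minor to C minor up is a minor seventh, so every note moves up by that interval.
G3 becomes F4
D3 becomes C4
E3 becomes D4
G3 becomes F4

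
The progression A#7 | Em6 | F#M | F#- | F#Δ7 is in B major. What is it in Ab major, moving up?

G7 Dbm6 EbM Eb- EbΔ7

B major up to Ab major is a diminished seventh; each chord root moves by that interval while the quality stays the same.
A#7: root A# up a diminished seventh → G, giving G7.
Em6: root E up a diminished seventh → Db, giving Dbm6.
F#M: root F# up a diminished seventh → Eb, giving EbM.
F#-: root F# up a diminished seventh → Eb, giving Eb-.
F#Δ7: root F# up a diminished seventh → Eb, giving EbΔ7.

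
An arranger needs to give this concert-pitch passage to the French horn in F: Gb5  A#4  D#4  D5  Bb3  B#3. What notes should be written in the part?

Db6 E#5 A#4 A5 F4 F##4

Written C4 sounds as F3 on the French horn in F, so concert pitches are written a perfect fifth up.
Gb5 to Db6
A#4 to E#5
D#4 to A#4
D5 to A5
Bb3 to F4
B#3 to F##4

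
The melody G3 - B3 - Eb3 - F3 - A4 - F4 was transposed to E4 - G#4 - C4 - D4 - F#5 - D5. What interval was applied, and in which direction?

up a major sixth

Take the first pair: G3 → E4. G to E spans 6 letter names, so the interval is some kind of sixth.
G3 to E4 is 9 semitones, which makes it a major sixth; the second version is higher, so the direction is up.
Checking another pair — F4 → D5 — gives the same interval.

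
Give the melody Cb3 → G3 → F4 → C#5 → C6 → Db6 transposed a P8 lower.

Cb2 G2 F3 C#4 C5 Db5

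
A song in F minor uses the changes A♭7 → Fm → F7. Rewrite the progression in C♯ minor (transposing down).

F minor down to C♯ minor is a diminished fourth; each chord root moves by that interval while the quality stays the same.
A♭7: root A♭ down a diminished fourth → E, giving E7.
Fm: root F down a diminished fourth → C#, giving C#m.
F7: root F down a diminished fourth → C#, giving C#7.

E7 C#m C#7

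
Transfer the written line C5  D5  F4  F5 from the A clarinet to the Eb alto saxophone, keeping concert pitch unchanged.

F#5 G#5 B4 B5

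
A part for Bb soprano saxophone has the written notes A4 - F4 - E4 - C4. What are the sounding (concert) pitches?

G4 Eb4 D4 Bb3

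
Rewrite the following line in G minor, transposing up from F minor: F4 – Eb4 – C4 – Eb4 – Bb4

G4 F4 D4 F4 C5

F minor to G minor up is a major second, so every note moves up by that interval.
F4 becomes G4
Eb4 becomes F4
C4 becomes D4
Eb4 becomes F4
Bb4 becomes C5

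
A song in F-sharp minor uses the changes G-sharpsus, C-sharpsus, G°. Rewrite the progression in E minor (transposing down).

F-sharp minor down to E minor is a major second; each chord root moves by that interval while the quality stays the same.
G-sharpsus: root G-sharp down a major second → F#, giving F#sus.
C-sharpsus: root C-sharp down a major second → B, giving Bsus.
G°: root G down a major second → F, giving F°.

F#sus Bsus F°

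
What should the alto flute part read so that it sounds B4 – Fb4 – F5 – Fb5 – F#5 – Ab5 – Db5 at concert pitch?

E5 Bbb4 Bb5 Bbb5 B5 Db6 Gb5

The alto flute sounds a perfect fourth below written, so the written part must be a perfect fourth above concert — transpose each note up.
B4 becomes E5
Fb4 becomes Bbb4
F5 becomes Bb5
Fb5 becomes Bbb5
F#5 becomes B5
Ab5 becomes Db6
Db5 becomes Gb5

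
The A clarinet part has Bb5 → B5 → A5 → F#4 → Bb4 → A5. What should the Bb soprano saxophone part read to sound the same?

First find concert pitch: the A clarinet sounds a minor third below written, so Bb5 B5 A5 F#4 Bb4 A5 sounds G5 G#5 F#5 D#4 G4 F#5.
Then write for Bb soprano saxophone: it sounds a major second below written, so the part must be a major second above concert.
G5 → A5
G#5 → A#5
F#5 → G#5
D#4 → E#4
G4 → A4
F#5 → G#5

A5 A#5 G#5 E#4 A4 G#5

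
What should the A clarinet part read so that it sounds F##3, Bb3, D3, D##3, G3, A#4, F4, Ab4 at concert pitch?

A#3 Db4 F3 F##3 Bb3 C#5 Ab4 Cb5

Written C4 sounds as A3 on the A clarinet, so concert pitches are written a minor third up.
F##3 → A#3
Bb3 → Db4
D3 → F3
D##3 → F##3
G3 → Bb3
A#4 → C#5
F4 → Ab4
Ab4 → Cb5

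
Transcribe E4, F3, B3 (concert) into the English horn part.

B4 C4 F#4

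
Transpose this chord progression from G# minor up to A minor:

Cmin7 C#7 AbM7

G# minor up to A minor is a minor second; each chord root moves by that interval while the quality stays the same.
Cmin7: root C up a minor second → Db, giving Dbmin7.
C#7: root C# up a minor second → D, giving D7.
AbM7: root Ab up a minor second → Bbb, giving BbbM7.

Dbmin7 D7 BbbM7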